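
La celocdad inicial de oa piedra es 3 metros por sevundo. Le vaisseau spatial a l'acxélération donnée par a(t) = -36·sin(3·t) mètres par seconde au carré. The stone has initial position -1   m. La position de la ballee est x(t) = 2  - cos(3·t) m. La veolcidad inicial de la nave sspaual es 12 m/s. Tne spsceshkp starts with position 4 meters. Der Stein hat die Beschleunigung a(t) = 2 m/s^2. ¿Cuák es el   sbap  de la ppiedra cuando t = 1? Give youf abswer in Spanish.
Para resolver esto, necesitamos tomar 2 derivadas de nuestra ecuación de la aceleración a(t) = 2. La derivada de la aceleración da la sacudida: j(t) = 0. La derivada de la sacudida da el snap: s(t) = 0. Usando s(t) = 0 y sustituyendo t = 1, encontramos s = 0.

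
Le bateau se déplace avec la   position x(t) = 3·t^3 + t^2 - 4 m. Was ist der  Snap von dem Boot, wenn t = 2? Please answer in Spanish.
Partiendo de la posición x(t) = 3·t^3 + t^2 - 4, tomamos 4 derivadas. Tomando d/dt de x(t), encontramos v(t) = 9·t^2 + 2·t. Tomando d/dt de v(t), encontramos a(t) = 18·t + 2. Tomando d/dt de a(t), encontramos j(t) = 18. Tomando d/dt de j(t), encontramos s(t) = 0. Usando s(t) = 0 y sustituyendo t = 2, encontramos s = 0.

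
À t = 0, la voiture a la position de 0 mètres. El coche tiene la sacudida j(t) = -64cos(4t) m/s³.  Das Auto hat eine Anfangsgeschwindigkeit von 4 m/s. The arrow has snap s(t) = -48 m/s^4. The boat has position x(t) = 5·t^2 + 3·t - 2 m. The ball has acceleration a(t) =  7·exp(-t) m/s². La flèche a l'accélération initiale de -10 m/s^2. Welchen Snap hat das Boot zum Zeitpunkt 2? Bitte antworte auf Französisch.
En partant de la position x(t) = 5·t^2 + 3·t - 2, nous prenons 4 dérivées. La dérivée de la position donne la vitesse: v(t) = 10·t + 3. La dérivée de la vitesse donne l'accélération: a(t) = 10. La dérivée de l'accélération donne le jerk: j(t) = 0. En prenant d/dt de j(t), nous trouvons s(t) = 0. De l'équation du snap s(t) = 0, nous substituons t = 2 pour obtenir s = 0.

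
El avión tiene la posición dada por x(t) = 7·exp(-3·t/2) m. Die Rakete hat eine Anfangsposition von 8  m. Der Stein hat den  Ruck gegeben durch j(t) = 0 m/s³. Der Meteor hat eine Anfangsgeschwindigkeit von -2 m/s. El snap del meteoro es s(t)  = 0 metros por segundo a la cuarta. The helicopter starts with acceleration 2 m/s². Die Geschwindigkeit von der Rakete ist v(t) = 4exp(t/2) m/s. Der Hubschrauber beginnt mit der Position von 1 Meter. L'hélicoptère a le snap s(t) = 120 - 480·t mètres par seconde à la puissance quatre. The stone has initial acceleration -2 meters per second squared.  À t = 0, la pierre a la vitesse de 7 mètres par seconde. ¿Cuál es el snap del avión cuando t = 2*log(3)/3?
Debemos derivar nuestra ecuación de la posición x(t) = 7·exp(-3·t/2) 4 veces. Tomando d/dt de x(t), encontramos v(t) = -21·exp(-3·t/2)/2. Tomando d/dt de v(t), encontramos a(t) = 63·exp(-3·t/2)/4. La derivada de la aceleración da la sacudida: j(t) = -189·exp(-3·t/2)/8. Derivando la sacudida, obtenemos el snap: s(t) = 567·exp(-3·t/2)/16. De la ecuación del snap s(t) = 567·exp(-3·t/2)/16, sustituimos t = 2*log(3)/3 para obtener s = 189/16.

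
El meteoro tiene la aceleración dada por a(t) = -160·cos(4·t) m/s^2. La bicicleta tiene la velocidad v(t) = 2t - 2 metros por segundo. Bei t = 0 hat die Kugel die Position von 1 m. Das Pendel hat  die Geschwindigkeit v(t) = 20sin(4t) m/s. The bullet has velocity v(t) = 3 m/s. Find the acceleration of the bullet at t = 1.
We must differentiate our velocity equation v(t) = 3 1 time. Taking d/dt of v(t), we find a(t) = 0. From the given acceleration equation a(t) = 0, we substitute t = 1 to get a = 0.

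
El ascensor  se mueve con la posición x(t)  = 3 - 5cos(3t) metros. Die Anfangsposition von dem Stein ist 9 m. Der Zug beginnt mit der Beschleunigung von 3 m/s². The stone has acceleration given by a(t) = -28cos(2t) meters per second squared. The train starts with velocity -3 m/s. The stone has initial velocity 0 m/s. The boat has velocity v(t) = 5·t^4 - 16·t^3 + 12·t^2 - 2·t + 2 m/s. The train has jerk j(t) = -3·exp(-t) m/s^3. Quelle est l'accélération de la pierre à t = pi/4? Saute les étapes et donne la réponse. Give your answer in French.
L'accélération à t = pi/4 est a = 0.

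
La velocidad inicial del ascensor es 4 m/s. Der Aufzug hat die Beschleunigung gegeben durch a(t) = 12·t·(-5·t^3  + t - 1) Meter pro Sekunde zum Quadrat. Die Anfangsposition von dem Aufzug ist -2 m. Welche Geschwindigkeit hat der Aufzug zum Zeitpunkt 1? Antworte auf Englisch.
Starting from acceleration a(t) = 12·t·(-5·t^3 + t - 1), we take 1 antiderivative. Taking ∫a(t)dt and applying v(0) = 4, we find v(t) = -12·t^5 + 4·t^3 - 6·t^2 + 4. We have velocity v(t) = -12·t^5 + 4·t^3 - 6·t^2 + 4. Substituting t = 1: v(1) = -10.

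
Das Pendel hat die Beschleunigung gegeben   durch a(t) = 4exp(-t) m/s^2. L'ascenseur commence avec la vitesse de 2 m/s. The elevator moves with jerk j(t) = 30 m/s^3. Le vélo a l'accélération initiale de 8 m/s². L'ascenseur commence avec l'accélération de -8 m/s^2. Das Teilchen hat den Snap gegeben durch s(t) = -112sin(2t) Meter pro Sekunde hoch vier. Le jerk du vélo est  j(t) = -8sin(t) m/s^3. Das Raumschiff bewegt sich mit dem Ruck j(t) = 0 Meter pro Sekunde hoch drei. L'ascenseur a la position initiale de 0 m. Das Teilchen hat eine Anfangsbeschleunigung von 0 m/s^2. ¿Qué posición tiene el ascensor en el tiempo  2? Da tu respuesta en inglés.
Starting from jerk j(t) = 30, we take 3 antiderivatives. The antiderivative of jerk is acceleration. Using a(0) = -8, we get a(t) = 30·t - 8. Finding the integral of a(t) and using v(0) = 2: v(t) = 15·t^2 - 8·t + 2. The antiderivative of velocity is position. Using x(0) = 0, we get x(t) = 5·t^3 - 4·t^2 + 2·t. We have position x(t) = 5·t^3 - 4·t^2 + 2·t. Substituting t = 2: x(2) = 28.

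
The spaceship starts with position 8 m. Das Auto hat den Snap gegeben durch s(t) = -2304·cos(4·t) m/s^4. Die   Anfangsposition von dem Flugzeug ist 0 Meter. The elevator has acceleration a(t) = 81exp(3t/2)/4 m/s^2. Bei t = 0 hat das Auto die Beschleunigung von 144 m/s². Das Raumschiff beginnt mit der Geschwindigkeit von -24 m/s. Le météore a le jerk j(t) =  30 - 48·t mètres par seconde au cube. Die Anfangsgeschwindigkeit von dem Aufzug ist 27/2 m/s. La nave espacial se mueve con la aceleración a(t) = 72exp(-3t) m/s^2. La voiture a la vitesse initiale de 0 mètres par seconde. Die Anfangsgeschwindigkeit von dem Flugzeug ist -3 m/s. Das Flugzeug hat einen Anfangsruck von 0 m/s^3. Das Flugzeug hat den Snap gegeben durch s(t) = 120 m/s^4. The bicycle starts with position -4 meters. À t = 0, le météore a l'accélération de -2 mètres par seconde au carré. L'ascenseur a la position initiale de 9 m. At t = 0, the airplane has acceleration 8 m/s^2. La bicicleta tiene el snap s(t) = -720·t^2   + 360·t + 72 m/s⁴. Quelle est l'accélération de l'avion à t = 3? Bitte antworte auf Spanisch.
Necesitamos integrar nuestra ecuación del snap s(t) = 120 2 veces. Integrando el snap y usando la condición inicial j(0) = 0, obtenemos j(t) = 120·t. La antiderivada de la sacudida, con a(0) = 8, da la aceleración: a(t) = 60·t^2 + 8. Usando a(t) = 60·t^2 + 8 y sustituyendo t = 3, encontramos a = 548.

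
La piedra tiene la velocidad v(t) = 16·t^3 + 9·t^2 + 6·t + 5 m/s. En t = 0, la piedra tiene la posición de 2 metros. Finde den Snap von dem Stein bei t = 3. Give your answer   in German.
Ausgehend von der Geschwindigkeit v(t) = 16·t^3 + 9·t^2 + 6·t + 5, nehmen wir 3 Ableitungen. Durch Ableiten von der Geschwindigkeit erhalten wir die Beschleunigung: a(t) = 48·t^2 + 18·t + 6. Durch Ableiten von der Beschleunigung erhalten wir den Ruck: j(t) = 96·t + 18. Mit d/dt von j(t) finden wir s(t) = 96. Wir haben den Snap s(t) = 96. Durch Einsetzen von t = 3: s(3) = 96.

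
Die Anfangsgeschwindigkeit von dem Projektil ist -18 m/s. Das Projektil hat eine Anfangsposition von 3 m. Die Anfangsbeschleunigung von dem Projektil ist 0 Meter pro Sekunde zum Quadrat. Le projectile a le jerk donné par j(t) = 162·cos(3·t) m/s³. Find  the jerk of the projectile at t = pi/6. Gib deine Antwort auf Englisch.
From the given jerk equation j(t) = 162·cos(3·t), we substitute t = pi/6 to get j = 0.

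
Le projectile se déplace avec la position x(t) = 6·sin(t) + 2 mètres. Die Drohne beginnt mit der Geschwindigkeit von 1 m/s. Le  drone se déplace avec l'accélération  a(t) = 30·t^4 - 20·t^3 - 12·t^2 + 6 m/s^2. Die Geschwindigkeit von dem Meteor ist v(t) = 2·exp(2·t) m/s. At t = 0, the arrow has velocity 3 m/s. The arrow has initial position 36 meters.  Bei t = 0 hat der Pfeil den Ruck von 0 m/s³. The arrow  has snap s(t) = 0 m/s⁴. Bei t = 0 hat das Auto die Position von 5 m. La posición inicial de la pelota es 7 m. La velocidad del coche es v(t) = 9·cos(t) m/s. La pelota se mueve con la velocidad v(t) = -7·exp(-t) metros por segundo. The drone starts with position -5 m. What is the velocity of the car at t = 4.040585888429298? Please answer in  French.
De l'équation de la vitesse v(t) = 9·cos(t), nous substituons t = 4.040585888429298 pour obtenir v = -5.60158451419374.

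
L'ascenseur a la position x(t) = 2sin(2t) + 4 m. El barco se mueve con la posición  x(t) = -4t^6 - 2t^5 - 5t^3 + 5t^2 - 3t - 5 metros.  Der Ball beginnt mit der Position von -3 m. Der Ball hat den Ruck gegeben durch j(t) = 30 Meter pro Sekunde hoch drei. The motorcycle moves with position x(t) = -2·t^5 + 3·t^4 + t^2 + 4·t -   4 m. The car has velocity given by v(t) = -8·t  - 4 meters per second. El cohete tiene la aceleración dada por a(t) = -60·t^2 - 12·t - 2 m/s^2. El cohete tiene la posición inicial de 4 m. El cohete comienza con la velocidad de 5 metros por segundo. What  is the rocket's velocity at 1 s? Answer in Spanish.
Debemos encontrar la integral de nuestra ecuación de la aceleración a(t) = -60·t^2 - 12·t - 2 1 vez. Tomando ∫a(t)dt y aplicando v(0) = 5, encontramos v(t) = -20·t^3 - 6·t^2 - 2·t + 5. Usando v(t) = -20·t^3 - 6·t^2 - 2·t + 5 y sustituyendo t = 1, encontramos v = -23.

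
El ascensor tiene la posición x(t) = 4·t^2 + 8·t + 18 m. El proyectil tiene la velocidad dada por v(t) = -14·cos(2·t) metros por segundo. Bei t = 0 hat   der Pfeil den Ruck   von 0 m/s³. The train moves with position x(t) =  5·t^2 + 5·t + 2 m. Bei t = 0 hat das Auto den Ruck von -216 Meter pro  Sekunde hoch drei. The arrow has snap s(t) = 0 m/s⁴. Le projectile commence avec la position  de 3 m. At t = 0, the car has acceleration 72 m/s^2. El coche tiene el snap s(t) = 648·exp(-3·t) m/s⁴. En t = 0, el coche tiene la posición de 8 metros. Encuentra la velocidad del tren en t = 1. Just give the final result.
En t = 1, v = 15.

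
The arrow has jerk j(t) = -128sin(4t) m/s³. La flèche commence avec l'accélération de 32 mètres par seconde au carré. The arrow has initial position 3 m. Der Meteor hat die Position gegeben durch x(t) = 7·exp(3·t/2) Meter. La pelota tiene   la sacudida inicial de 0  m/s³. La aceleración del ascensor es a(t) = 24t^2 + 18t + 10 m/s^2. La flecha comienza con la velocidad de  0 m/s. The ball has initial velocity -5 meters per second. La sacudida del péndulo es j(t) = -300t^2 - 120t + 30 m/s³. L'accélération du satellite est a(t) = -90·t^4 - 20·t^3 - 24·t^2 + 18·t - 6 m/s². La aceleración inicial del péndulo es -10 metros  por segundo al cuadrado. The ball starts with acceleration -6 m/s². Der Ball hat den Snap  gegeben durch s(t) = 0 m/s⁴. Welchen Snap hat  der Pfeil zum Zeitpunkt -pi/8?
Wir müssen unsere Gleichung für den Ruck j(t) = -128·sin(4·t) 1-mal ableiten. Die Ableitung von dem Ruck ergibt den Snap: s(t) = -512·cos(4·t). Aus der Gleichung für den Snap s(t) = -512·cos(4·t), setzen wir t = -pi/8 ein und erhalten s = 0.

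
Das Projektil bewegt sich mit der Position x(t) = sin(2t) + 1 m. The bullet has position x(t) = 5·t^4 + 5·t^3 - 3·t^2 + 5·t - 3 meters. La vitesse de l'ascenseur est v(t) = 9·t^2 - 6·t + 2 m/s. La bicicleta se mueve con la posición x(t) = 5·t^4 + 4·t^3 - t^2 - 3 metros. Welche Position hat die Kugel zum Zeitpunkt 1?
Aus der Gleichung für die Position x(t) = 5·t^4 + 5·t^3 - 3·t^2 + 5·t - 3, setzen wir t = 1 ein und erhalten x = 9.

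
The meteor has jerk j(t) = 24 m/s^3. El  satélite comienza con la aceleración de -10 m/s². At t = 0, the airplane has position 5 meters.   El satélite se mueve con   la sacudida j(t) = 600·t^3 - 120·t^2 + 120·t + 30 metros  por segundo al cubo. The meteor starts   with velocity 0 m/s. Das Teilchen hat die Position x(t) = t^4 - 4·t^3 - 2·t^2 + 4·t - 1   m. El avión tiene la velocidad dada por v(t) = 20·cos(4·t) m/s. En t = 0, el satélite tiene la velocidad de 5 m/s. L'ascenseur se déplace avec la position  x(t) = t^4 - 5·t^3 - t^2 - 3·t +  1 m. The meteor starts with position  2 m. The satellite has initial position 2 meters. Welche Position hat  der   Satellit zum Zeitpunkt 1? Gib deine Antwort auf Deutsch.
Um dies zu lösen, müssen wir 3 Integrale unserer Gleichung für den Ruck j(t) = 600·t^3 - 120·t^2 + 120·t + 30 finden. Das Integral von dem Ruck ist die Beschleunigung. Mit a(0) = -10 erhalten wir a(t) = 150·t^4 - 40·t^3 + 60·t^2 + 30·t - 10. Das Integral von der Beschleunigung ist die Geschwindigkeit. Mit v(0) = 5 erhalten wir v(t) = 30·t^5 - 10·t^4 + 20·t^3 + 15·t^2 - 10·t + 5. Mit ∫v(t)dt und Anwendung von x(0) = 2, finden wir x(t) = 5·t^6 - 2·t^5 + 5·t^4 + 5·t^3 - 5·t^2 + 5·t + 2. Mit x(t) = 5·t^6 - 2·t^5 + 5·t^4 + 5·t^3 - 5·t^2 + 5·t + 2 und Einsetzen von t = 1, finden wir x = 15.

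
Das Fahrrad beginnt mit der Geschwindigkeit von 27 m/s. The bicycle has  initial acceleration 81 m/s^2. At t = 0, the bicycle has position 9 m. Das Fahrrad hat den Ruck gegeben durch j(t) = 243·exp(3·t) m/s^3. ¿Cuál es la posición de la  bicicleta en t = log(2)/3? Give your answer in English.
To find the answer, we compute 3 integrals of j(t) = 243·exp(3·t). Finding the antiderivative of j(t) and using a(0) = 81: a(t) = 81·exp(3·t). The antiderivative of acceleration is velocity. Using v(0) = 27, we get v(t) = 27·exp(3·t). The antiderivative of velocity, with x(0) = 9, gives position: x(t) = 9·exp(3·t). Using x(t) = 9·exp(3·t) and substituting t = log(2)/3, we find x = 18.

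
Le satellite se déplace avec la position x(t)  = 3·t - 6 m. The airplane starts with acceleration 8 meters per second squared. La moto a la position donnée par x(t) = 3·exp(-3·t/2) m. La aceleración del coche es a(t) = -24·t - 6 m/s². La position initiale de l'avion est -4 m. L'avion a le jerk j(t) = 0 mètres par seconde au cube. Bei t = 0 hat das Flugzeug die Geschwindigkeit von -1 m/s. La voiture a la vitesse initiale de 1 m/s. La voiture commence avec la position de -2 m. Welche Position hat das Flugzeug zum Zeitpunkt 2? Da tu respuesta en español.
Debemos encontrar la antiderivada de nuestra ecuación de la sacudida j(t) = 0 3 veces. La integral de la sacudida, con a(0) = 8, da la aceleración: a(t) = 8. Integrando la aceleración y usando la condición inicial v(0) = -1, obtenemos v(t) = 8·t - 1. Tomando ∫v(t)dt y aplicando x(0) = -4, encontramos x(t) = 4·t^2 - t - 4. Tenemos la posición x(t) = 4·t^2 - t - 4. Sustituyendo t = 2: x(2) = 10.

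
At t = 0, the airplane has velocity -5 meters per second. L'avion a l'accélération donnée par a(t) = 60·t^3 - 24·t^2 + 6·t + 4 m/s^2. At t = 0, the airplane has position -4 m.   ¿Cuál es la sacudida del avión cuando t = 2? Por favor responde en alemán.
Ausgehend von der Beschleunigung a(t) = 60·t^3 - 24·t^2 + 6·t + 4, nehmen wir 1 Ableitung. Mit d/dt von a(t) finden wir j(t) = 180·t^2 - 48·t + 6. Aus der Gleichung für den Ruck j(t) = 180·t^2 - 48·t + 6, setzen wir t = 2 ein und erhalten j = 630.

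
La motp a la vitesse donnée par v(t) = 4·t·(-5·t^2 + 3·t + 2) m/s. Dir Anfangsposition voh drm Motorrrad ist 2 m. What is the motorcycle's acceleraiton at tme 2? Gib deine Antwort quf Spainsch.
Para resolver esto, necesitamos tomar 1 derivada de nuestra ecuación de la velocidad v(t) = 4·t·(-5·t^2 + 3·t + 2). La derivada de la velocidad da la aceleración: a(t) = -20·t^2 + 4·t·(3 - 10·t) + 12·t + 8. Tenemos la aceleración a(t) = -20·t^2 + 4·t·(3 - 10·t) + 12·t + 8. Sustituyendo t = 2: a(2) = -184.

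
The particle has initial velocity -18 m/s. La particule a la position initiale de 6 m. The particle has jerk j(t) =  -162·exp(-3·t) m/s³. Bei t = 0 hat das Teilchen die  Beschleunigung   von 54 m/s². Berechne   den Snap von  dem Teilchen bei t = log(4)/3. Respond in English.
To solve this, we need to take 1 derivative of our jerk equation j(t) = -162·exp(-3·t). The derivative of jerk gives snap: s(t) = 486·exp(-3·t). We have snap s(t) = 486·exp(-3·t). Substituting t = log(4)/3: s(log(4)/3) = 243/2.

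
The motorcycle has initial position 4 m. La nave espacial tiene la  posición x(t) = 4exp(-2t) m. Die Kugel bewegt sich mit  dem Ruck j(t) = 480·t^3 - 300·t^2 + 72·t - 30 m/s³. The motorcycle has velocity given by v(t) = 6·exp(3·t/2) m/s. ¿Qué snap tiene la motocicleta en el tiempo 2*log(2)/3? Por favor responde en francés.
Pour résoudre ceci, nous devons prendre 3 dérivées de notre équation de la vitesse v(t) = 6·exp(3·t/2). En prenant d/dt de v(t), nous trouvons a(t) = 9·exp(3·t/2). En prenant d/dt de a(t), nous trouvons j(t) = 27·exp(3·t/2)/2. En prenant d/dt de j(t), nous trouvons s(t) = 81·exp(3·t/2)/4. Nous avons le snap s(t) = 81·exp(3·t/2)/4. En substituant t = 2*log(2)/3: s(2*log(2)/3) = 81/2.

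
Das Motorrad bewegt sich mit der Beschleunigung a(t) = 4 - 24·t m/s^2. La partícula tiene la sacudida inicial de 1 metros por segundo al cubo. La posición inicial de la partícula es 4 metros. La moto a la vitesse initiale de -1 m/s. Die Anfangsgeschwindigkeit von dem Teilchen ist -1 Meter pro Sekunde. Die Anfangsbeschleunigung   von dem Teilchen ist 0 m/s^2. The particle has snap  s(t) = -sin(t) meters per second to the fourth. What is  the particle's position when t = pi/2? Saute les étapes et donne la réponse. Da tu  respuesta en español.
La respuesta es 3.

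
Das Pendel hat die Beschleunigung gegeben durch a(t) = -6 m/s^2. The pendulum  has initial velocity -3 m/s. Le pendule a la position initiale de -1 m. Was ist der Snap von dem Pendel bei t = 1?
Ausgehend von der Beschleunigung a(t) = -6, nehmen wir 2 Ableitungen. Mit d/dt von a(t) finden wir j(t) = 0. Mit d/dt von j(t) finden wir s(t) = 0. Mit s(t) = 0 und Einsetzen von t = 1, finden wir s = 0.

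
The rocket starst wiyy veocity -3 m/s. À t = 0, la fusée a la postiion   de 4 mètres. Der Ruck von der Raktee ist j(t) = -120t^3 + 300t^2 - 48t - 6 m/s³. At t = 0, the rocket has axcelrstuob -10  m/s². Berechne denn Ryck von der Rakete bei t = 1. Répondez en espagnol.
Usando j(t) = -120·t^3 + 300·t^2 - 48·t - 6 y sustituyendo t = 1, encontramos j = 126.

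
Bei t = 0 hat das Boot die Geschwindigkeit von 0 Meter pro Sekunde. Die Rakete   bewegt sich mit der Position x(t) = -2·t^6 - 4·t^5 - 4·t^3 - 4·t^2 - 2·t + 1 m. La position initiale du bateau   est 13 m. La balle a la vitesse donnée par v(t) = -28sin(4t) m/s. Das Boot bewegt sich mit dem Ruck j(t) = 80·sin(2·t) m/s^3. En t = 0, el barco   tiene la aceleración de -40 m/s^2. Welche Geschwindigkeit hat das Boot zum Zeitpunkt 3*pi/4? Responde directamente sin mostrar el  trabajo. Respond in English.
The answer is 20.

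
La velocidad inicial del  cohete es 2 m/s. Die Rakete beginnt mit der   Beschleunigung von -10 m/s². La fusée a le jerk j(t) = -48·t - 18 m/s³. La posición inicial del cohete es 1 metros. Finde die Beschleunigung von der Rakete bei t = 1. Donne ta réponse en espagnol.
Necesitamos integrar nuestra ecuación de la sacudida j(t) = -48·t - 18 1 vez. La integral de la sacudida es la aceleración. Usando a(0) = -10, obtenemos a(t) = -24·t^2 - 18·t - 10. Usando a(t) = -24·t^2 - 18·t - 10 y sustituyendo t = 1, encontramos a = -52.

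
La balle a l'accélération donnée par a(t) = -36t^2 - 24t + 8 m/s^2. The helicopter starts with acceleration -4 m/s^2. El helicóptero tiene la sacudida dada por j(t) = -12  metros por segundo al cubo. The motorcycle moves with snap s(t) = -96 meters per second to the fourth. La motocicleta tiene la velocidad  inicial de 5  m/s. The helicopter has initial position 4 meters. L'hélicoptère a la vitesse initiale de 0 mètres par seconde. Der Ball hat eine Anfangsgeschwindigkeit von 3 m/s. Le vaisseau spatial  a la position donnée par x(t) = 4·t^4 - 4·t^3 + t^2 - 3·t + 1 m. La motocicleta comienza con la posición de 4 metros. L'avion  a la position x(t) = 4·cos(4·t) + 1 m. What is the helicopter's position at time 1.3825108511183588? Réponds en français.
Pour résoudre ceci, nous devons prendre 3 intégrales de notre équation du jerk j(t) = -12. La primitive du jerk, avec a(0) = -4, donne l'accélération: a(t) = -12·t - 4. La primitive de l'accélération, avec v(0) = 0, donne la vitesse: v(t) = 2·t·(-3·t - 2). L'intégrale de la vitesse est la position. En utilisant x(0) = 4, nous obtenons x(t) = -2·t^3 - 2·t^2 + 4. De l'équation de la position x(t) = -2·t^3 - 2·t^2 + 4, nous substituons t = 1.3825108511183588 pour obtenir x = -5.10755872800876.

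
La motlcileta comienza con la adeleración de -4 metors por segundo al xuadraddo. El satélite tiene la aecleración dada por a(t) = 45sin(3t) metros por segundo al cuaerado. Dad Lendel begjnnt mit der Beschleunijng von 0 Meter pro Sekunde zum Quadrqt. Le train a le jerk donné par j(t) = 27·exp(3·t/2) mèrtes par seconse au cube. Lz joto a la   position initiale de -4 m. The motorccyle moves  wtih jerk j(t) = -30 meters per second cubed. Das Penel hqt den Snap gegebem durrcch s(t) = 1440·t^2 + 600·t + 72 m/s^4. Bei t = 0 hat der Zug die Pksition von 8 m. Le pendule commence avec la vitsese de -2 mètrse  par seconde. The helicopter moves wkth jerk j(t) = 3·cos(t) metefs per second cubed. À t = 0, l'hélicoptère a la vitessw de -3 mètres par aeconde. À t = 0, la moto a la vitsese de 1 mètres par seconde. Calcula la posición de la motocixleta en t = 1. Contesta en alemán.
Ausgehend von dem Ruck j(t) = -30, nehmen wir 3 Stammfunktionen. Mit ∫j(t)dt und Anwendung von a(0) = -4, finden wir a(t) = -30·t - 4. Die Stammfunktion von der Beschleunigung, mit v(0) = 1, ergibt die Geschwindigkeit: v(t) = -15·t^2 - 4·t + 1. Das Integral von der Geschwindigkeit ist die Position. Mit x(0) = -4 erhalten wir x(t) = -5·t^3 - 2·t^2 + t - 4. Wir haben die Position x(t) = -5·t^3 - 2·t^2 + t - 4. Durch Einsetzen von t = 1: x(1) = -10.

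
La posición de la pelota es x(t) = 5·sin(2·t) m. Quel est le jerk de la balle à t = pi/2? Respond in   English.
We must differentiate our position equation x(t) = 5·sin(2·t) 3 times. The derivative of position gives velocity: v(t) = 10·cos(2·t). Taking d/dt of v(t), we find a(t) = -20·sin(2·t). Taking d/dt of a(t), we find j(t) = -40·cos(2·t). We have jerk j(t) = -40·cos(2·t). Substituting t = pi/2: j(pi/2) = 40.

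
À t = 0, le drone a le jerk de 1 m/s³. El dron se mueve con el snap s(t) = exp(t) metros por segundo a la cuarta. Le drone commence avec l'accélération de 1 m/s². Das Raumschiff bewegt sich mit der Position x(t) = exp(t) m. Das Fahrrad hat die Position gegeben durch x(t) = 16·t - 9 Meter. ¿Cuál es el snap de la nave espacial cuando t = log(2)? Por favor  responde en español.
Partiendo de la posición x(t) = exp(t), tomamos 4 derivadas. Derivando la posición, obtenemos la velocidad: v(t) = exp(t). Derivando la velocidad, obtenemos la aceleración: a(t) = exp(t). Derivando la aceleración, obtenemos la sacudida: j(t) = exp(t). Derivando la sacudida, obtenemos el snap: s(t) = exp(t). Usando s(t) = exp(t) y sustituyendo t = log(2), encontramos s = 2.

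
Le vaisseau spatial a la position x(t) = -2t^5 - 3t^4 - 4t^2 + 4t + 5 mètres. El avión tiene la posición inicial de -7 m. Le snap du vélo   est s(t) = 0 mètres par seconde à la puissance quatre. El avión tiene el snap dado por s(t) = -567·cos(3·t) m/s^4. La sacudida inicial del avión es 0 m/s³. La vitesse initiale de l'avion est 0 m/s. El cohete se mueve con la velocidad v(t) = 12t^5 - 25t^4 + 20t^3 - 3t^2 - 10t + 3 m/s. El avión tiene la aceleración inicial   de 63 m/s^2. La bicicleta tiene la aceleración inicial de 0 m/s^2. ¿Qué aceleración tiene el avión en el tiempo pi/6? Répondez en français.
Nous devons intégrer notre équation du snap s(t) = -567·cos(3·t) 2 fois. La primitive du snap, avec j(0) = 0, donne le jerk: j(t) = -189·sin(3·t). L'intégrale du jerk, avec a(0) = 63, donne l'accélération: a(t) = 63·cos(3·t). De l'équation de l'accélération a(t) = 63·cos(3·t), nous substituons t = pi/6 pour obtenir a = 0.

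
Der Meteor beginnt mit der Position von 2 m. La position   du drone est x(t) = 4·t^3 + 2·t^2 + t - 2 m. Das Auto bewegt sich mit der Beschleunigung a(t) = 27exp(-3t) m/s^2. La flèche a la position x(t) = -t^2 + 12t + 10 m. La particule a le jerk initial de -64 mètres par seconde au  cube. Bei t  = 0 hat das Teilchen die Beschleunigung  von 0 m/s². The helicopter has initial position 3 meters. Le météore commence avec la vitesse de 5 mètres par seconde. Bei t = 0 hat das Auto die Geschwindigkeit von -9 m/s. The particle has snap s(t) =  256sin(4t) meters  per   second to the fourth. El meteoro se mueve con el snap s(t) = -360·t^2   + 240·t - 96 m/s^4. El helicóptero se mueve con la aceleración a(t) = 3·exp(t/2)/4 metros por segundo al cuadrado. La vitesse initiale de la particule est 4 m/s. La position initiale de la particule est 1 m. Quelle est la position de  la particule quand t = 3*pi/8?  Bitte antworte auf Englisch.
We need to integrate our snap equation s(t) = 256·sin(4·t) 4 times. Taking ∫s(t)dt and applying j(0) = -64, we find j(t) = -64·cos(4·t). The antiderivative of jerk is acceleration. Using a(0) = 0, we get a(t) = -16·sin(4·t). The antiderivative of acceleration, with v(0) = 4, gives velocity: v(t) = 4·cos(4·t). The antiderivative of velocity, with x(0) = 1, gives position: x(t) = sin(4·t) + 1. Using x(t) = sin(4·t) + 1 and substituting t = 3*pi/8, we find x = 0.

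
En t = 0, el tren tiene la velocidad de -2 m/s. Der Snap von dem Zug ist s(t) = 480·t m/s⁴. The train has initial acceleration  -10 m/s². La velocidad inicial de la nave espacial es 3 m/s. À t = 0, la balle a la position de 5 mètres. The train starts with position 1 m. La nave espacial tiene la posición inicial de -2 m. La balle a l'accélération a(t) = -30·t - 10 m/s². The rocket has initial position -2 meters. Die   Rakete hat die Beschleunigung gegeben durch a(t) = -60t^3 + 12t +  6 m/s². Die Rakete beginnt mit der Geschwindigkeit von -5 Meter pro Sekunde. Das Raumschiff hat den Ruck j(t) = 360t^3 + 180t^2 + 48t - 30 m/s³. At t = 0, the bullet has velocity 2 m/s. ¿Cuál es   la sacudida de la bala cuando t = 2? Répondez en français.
En partant de l'accélération a(t) = -30·t - 10, nous prenons 1 dérivée. En prenant d/dt de a(t), nous trouvons j(t) = -30. En utilisant j(t) = -30 et en substituant t = 2, nous trouvons j = -30.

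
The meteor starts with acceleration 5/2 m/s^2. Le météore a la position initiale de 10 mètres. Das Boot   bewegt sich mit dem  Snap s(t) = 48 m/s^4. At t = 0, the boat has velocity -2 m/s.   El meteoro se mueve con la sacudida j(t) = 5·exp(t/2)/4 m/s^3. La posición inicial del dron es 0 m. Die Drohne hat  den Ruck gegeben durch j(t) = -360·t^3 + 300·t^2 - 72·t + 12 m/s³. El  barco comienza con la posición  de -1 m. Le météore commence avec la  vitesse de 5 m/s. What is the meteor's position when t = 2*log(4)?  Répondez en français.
En partant du jerk j(t) = 5·exp(t/2)/4, nous prenons 3 intégrales. En intégrant le jerk et en utilisant la condition initiale a(0) = 5/2, nous obtenons a(t) = 5·exp(t/2)/2. L'intégrale de l'accélération est la vitesse. En utilisant v(0) = 5, nous obtenons v(t) = 5·exp(t/2). La primitive de la vitesse, avec x(0) = 10, donne la position: x(t) = 10·exp(t/2). En utilisant x(t) = 10·exp(t/2) et en substituant t = 2*log(4), nous trouvons x = 40.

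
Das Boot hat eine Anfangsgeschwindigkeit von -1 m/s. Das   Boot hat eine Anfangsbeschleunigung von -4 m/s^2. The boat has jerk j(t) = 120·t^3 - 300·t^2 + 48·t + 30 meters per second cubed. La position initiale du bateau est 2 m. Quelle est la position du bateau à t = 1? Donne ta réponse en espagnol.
Debemos encontrar la antiderivada de nuestra ecuación de la sacudida j(t) = 120·t^3 - 300·t^2 + 48·t + 30 3 veces. La integral de la sacudida, con a(0) = -4, da la aceleración: a(t) = 30·t^4 - 100·t^3 + 24·t^2 + 30·t - 4. La antiderivada de la aceleración, con v(0) = -1, da la velocidad: v(t) = 6·t^5 - 25·t^4 + 8·t^3 + 15·t^2 - 4·t - 1. Tomando ∫v(t)dt y aplicando x(0) = 2, encontramos x(t) = t^6 - 5·t^5 + 2·t^4 + 5·t^3 - 2·t^2 - t + 2. Usando x(t) = t^6 - 5·t^5 + 2·t^4 + 5·t^3 - 2·t^2 - t + 2 y sustituyendo t = 1, encontramos x = 2.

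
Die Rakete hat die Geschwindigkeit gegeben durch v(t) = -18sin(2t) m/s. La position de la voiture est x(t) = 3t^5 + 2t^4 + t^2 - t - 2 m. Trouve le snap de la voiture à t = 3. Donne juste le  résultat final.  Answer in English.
The snap at t = 3 is s = 1128.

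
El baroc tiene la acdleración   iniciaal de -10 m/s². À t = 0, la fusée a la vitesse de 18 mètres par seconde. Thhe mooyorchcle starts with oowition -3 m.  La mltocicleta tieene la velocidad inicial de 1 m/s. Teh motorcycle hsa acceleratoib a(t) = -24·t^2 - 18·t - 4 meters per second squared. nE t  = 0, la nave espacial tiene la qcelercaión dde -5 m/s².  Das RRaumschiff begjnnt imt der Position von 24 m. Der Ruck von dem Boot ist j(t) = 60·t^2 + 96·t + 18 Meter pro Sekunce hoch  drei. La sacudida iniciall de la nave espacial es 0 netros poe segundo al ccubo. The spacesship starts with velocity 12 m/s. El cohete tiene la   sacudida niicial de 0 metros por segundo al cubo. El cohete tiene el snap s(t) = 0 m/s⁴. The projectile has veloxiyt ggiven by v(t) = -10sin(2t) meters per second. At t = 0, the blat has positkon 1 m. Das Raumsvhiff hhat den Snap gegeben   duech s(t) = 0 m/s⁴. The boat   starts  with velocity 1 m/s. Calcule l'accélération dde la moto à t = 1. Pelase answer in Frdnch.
De l'équation de l'accélération a(t) = -24·t^2 - 18·t - 4, nous substituons t = 1 pour obtenir a = -46.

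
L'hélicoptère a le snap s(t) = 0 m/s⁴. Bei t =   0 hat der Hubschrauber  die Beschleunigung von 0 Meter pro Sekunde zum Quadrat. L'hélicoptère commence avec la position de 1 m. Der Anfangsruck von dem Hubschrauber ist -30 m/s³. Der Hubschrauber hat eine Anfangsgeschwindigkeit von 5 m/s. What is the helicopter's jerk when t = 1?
To find the answer, we compute 1 antiderivative of s(t) = 0. Taking ∫s(t)dt and applying j(0) = -30, we find j(t) = -30. We have jerk j(t) = -30. Substituting t = 1: j(1) = -30.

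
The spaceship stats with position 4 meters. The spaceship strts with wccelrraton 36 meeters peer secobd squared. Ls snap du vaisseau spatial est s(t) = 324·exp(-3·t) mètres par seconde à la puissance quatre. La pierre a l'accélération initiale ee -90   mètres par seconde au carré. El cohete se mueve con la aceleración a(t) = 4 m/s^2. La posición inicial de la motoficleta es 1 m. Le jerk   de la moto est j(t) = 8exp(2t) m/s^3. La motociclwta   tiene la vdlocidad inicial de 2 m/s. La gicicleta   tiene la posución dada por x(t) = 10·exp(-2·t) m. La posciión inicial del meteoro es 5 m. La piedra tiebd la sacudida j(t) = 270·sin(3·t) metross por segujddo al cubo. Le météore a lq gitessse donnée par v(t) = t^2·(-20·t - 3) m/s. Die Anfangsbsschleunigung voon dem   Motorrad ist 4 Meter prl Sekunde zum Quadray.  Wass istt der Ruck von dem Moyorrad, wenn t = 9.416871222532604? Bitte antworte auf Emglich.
Using j(t) = 8·exp(2·t) and substituting t = 9.416871222532604, we find j = 1209150624.38473.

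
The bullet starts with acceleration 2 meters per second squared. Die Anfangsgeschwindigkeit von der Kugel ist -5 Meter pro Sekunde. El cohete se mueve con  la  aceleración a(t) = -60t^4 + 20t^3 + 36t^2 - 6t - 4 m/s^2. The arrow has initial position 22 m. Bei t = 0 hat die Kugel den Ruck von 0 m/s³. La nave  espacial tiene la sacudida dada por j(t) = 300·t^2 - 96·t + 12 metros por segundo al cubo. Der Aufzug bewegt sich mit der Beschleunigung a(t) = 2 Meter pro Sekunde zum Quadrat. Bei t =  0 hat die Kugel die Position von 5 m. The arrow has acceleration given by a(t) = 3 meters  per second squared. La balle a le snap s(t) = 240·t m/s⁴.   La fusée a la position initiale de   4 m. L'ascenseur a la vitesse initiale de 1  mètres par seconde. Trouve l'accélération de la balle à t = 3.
En partant du snap s(t) = 240·t, nous prenons 2 intégrales. L'intégrale du snap, avec j(0) = 0, donne le jerk: j(t) = 120·t^2. En intégrant le jerk et en utilisant la condition initiale a(0) = 2, nous obtenons a(t) = 40·t^3 + 2. En utilisant a(t) = 40·t^3 + 2 et en substituant t = 3, nous trouvons a = 1082.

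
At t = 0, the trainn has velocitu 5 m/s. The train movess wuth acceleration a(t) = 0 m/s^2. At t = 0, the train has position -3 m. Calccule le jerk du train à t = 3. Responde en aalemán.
Wir müssen unsere Gleichung für die Beschleunigung a(t) = 0 1-mal ableiten. Durch Ableiten von der Beschleunigung erhalten wir den Ruck: j(t) = 0. Wir haben den Ruck j(t) = 0. Durch Einsetzen von t = 3: j(3) = 0.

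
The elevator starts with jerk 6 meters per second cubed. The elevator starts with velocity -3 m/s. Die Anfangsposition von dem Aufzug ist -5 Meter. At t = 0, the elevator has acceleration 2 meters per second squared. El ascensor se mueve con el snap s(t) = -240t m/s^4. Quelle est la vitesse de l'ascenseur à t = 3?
Nous devons intégrer notre équation du snap s(t) = -240·t 3 fois. L'intégrale du snap est le jerk. En utilisant j(0) = 6, nous obtenons j(t) = 6 - 120·t^2. L'intégrale du jerk est l'accélération. En utilisant a(0) = 2, nous obtenons a(t) = -40·t^3 + 6·t + 2. L'intégrale de l'accélération, avec v(0) = -3, donne la vitesse: v(t) = -10·t^4 + 3·t^2 + 2·t - 3. De l'équation de la vitesse v(t) = -10·t^4 + 3·t^2 + 2·t - 3, nous substituons t = 3 pour obtenir v = -780.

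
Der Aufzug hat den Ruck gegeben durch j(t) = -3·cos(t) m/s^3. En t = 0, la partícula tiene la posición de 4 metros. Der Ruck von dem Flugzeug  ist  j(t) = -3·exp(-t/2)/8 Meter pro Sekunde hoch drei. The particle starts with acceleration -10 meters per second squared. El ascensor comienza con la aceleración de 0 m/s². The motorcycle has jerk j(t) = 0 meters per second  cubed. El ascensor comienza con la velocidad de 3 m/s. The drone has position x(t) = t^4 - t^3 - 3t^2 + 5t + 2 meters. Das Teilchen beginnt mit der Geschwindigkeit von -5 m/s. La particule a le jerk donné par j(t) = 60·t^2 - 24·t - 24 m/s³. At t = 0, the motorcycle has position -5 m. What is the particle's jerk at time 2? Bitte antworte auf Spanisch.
De la ecuación de la sacudida j(t) = 60·t^2 - 24·t - 24, sustituimos t = 2 para obtener j = 168.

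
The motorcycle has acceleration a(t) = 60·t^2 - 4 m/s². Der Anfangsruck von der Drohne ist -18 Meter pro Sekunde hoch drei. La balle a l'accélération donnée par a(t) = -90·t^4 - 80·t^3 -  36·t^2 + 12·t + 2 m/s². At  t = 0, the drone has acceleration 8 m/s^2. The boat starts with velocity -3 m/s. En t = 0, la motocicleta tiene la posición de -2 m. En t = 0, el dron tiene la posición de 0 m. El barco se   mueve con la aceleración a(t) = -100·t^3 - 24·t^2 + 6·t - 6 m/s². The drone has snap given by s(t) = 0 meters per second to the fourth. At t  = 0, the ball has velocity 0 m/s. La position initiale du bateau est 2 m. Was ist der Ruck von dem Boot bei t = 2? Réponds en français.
Pour résoudre ceci, nous devons prendre 1 dérivée de notre équation de l'accélération a(t) = -100·t^3 - 24·t^2 + 6·t - 6. En dérivant l'accélération, nous obtenons le jerk: j(t) = -300·t^2 - 48·t + 6. Nous avons le jerk j(t) = -300·t^2 - 48·t + 6. En substituant t = 2: j(2) = -1290.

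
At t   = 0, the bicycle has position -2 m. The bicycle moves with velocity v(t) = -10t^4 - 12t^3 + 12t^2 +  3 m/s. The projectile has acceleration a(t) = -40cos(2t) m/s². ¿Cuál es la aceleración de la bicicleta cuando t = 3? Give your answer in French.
Pour résoudre ceci, nous devons prendre 1 dérivée de notre équation de la vitesse v(t) = -10·t^4 - 12·t^3 + 12·t^2 + 3. En prenant d/dt de v(t), nous trouvons a(t) = -40·t^3 - 36·t^2 + 24·t. Nous avons l'accélération a(t) = -40·t^3 - 36·t^2 + 24·t. En substituant t = 3: a(3) = -1332.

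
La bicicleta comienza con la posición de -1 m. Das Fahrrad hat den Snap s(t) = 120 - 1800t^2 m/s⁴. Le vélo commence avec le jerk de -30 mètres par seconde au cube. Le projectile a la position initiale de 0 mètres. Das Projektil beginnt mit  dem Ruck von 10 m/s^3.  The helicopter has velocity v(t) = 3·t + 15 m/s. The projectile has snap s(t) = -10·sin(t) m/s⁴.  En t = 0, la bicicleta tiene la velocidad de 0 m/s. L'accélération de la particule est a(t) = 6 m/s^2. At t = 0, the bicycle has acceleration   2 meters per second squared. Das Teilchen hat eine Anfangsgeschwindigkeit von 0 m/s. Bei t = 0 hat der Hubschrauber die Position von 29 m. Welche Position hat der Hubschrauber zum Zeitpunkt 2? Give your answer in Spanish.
Para resolver esto, necesitamos tomar 1 integral de nuestra ecuación de la velocidad v(t) = 3·t + 15. Integrando la velocidad y usando la condición inicial x(0) = 29, obtenemos x(t) = 3·t^2/2 + 15·t + 29. De la ecuación de la posición x(t) = 3·t^2/2 + 15·t + 29, sustituimos t = 2 para obtener x = 65.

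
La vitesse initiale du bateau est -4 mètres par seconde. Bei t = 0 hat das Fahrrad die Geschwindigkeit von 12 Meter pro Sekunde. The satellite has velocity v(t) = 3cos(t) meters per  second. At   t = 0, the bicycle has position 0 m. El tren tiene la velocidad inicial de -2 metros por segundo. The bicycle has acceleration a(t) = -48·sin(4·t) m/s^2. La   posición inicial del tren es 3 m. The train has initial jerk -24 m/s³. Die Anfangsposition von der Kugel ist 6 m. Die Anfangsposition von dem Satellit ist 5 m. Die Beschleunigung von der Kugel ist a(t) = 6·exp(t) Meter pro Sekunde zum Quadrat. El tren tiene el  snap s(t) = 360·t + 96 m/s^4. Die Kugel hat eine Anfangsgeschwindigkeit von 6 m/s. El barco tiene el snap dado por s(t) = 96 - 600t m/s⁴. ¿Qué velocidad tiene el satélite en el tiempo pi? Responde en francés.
En utilisant v(t) = 3·cos(t) et en substituant t = pi, nous trouvons v = -3.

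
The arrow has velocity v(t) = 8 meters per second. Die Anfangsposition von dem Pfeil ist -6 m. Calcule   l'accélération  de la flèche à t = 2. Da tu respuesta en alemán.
Ausgehend von der Geschwindigkeit v(t) = 8, nehmen wir 1 Ableitung. Mit d/dt von v(t) finden wir a(t) = 0. Mit a(t) = 0 und Einsetzen von t = 2, finden wir a = 0.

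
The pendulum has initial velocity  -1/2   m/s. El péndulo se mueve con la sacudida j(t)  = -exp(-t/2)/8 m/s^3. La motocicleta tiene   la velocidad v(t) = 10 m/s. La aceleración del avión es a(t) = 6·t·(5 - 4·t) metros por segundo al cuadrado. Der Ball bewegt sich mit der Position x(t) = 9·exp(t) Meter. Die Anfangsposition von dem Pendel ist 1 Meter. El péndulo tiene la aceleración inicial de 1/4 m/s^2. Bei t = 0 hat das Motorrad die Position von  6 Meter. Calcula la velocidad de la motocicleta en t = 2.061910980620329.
Tenemos la velocidad v(t) = 10. Sustituyendo t = 2.061910980620329: v(2.061910980620329) = 10.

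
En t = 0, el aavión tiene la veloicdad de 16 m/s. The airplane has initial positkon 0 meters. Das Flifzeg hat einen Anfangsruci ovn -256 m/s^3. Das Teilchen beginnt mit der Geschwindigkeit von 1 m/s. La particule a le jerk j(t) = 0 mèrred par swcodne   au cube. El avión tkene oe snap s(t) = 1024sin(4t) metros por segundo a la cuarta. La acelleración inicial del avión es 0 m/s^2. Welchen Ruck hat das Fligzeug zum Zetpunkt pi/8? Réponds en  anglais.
To find the answer, we compute 1 integral of s(t) = 1024·sin(4·t). Finding the integral of s(t) and using j(0) = -256: j(t) = -256·cos(4·t). From the given jerk equation j(t) = -256·cos(4·t), we substitute t = pi/8 to get j = 0.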